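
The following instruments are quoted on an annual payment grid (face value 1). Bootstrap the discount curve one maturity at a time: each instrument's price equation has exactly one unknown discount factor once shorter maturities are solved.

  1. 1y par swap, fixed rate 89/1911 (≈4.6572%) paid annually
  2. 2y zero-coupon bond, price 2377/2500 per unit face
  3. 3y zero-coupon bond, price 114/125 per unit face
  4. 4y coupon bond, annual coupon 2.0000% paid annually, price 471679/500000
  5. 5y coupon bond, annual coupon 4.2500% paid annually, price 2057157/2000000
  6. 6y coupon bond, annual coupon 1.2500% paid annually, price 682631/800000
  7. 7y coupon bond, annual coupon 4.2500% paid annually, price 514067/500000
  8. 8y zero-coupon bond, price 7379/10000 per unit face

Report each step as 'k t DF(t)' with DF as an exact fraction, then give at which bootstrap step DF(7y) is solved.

1 1 1911/2000
2 2 2377/2500
3 3 114/125
4 4 1087/1250
5 5 8363/10000
6 6 7869/10000
7 7 7697/10000
8 8 7379/10000
DF(7y) is solved at step 7

step 1 [1y] swap r/1=89/1911: DF=(1 − 89/1911·(0))/(1+89/1911) = 1911/2000 ≈ 0.955500
step 2 [2y] zero: DF = P = 2377/2500 ≈ 0.950800
step 3 [3y] zero: DF = P = 114/125 ≈ 0.912000
step 4 [4y] bond c/1=1/50: DF=(471679/500000 − 1/50·(0.955500+0.950800+0.912000))/(1+1/50) = 1087/1250 ≈ 0.869600
step 5 [5y] bond c/1=17/400: DF=(2057157/2000000 − 17/400·(0.955500+0.950800+0.912000+0.869600))/(1+17/400) = 8363/10000 ≈ 0.836300
step 6 [6y] bond c/1=1/80: DF=(682631/800000 − 1/80·(0.955500+0.950800+0.912000+0.869600+0.836300))/(1+1/80) = 7869/10000 ≈ 0.786900
step 7 [7y] bond c/1=17/400: DF=(514067/500000 − 17/400·(0.955500+0.950800+0.912000+0.869600+0.836300+0.786900))/(1+17/400) = 7697/10000 ≈ 0.769700
step 8 [8y] zero: DF = P = 7379/10000 ≈ 0.737900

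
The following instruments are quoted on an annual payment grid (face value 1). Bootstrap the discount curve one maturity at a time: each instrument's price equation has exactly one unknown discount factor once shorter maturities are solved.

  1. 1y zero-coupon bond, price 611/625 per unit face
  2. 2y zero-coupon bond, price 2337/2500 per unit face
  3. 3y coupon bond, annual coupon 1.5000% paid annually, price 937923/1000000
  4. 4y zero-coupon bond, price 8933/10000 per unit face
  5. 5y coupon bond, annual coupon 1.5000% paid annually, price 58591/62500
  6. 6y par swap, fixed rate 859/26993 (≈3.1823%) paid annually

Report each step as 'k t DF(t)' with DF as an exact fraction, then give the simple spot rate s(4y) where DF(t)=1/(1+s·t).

step 1 [1y] zero: DF = P = 611/625 ≈ 0.977600
step 2 [2y] zero: DF = P = 2337/2500 ≈ 0.934800
step 3 [3y] bond c/1=3/200: DF=(937923/1000000 − 3/200·(0.977600+0.934800))/(1+3/200) = 4479/5000 ≈ 0.895800
step 4 [4y] zero: DF = P = 8933/10000 ≈ 0.893300
step 5 [5y] bond c/1=3/200: DF=(58591/62500 − 3/200·(0.977600+0.934800+0.895800+0.893300))/(1+3/200) = 8689/10000 ≈ 0.868900
step 6 [6y] swap r/1=859/26993: DF=(1 − 859/26993·(0.977600+0.934800+0.895800+0.893300+0.868900))/(1+859/26993) = 4141/5000 ≈ 0.828200

1 1 611/625
2 2 2337/2500
3 3 4479/5000
4 4 8933/10000
5 5 8689/10000
6 6 4141/5000
s(4y) = (1/(8933/10000) − 1)/(4) = 1067/35732 ≈ 2.9861%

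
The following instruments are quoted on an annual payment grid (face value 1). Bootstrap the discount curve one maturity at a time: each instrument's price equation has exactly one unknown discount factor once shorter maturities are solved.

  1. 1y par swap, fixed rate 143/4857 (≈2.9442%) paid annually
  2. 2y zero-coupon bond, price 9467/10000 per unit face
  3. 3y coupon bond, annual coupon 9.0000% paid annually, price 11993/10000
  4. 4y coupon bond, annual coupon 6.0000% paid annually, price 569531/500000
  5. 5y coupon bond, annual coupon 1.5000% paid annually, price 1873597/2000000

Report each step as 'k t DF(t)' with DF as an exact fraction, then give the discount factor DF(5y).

1 1 4857/5000
2 2 9467/10000
3 3 9419/10000
4 4 9127/10000
5 5 542/625
DF(5y) = 542/625 ≈ 0.867200

step 1 [1y] swap r/1=143/4857: DF=(1 − 143/4857·(0))/(1+143/4857) = 4857/5000 ≈ 0.971400
step 2 [2y] zero: DF = P = 9467/10000 ≈ 0.946700
step 3 [3y] bond c/1=9/100: DF=(11993/10000 − 9/100·(0.971400+0.946700))/(1+9/100) = 9419/10000 ≈ 0.941900
step 4 [4y] bond c/1=3/50: DF=(569531/500000 − 3/50·(0.971400+0.946700+0.941900))/(1+3/50) = 9127/10000 ≈ 0.912700
step 5 [5y] bond c/1=3/200: DF=(1873597/2000000 − 3/200·(0.971400+0.946700+0.941900+0.912700))/(1+3/200) = 542/625 ≈ 0.867200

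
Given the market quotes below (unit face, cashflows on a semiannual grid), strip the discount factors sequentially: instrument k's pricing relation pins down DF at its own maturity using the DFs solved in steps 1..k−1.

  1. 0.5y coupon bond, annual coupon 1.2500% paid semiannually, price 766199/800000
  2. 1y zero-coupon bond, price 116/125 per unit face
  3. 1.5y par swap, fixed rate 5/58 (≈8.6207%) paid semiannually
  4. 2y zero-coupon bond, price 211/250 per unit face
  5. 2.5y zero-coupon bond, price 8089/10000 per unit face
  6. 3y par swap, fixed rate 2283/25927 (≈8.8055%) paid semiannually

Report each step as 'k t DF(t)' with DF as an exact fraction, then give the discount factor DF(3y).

step 1 [0.5y] bond c/2=1/160: DF=(766199/800000 − 1/160·(0))/(1+1/160) = 4759/5000 ≈ 0.951800
step 2 [1y] zero: DF = P = 116/125 ≈ 0.928000
step 3 [1.5y] swap r/2=5/116: DF=(1 − 5/116·(0.951800+0.928000))/(1+5/116) = 881/1000 ≈ 0.881000
step 4 [2y] zero: DF = P = 211/250 ≈ 0.844000
step 5 [2.5y] zero: DF = P = 8089/10000 ≈ 0.808900
step 6 [3y] swap r/2=2283/51854: DF=(1 − 2283/51854·(0.951800+0.928000+0.881000+0.844000+0.808900))/(1+2283/51854) = 7717/10000 ≈ 0.771700

1 1/2 4759/5000
2 1 116/125
3 3/2 881/1000
4 2 211/250
5 5/2 8089/10000
6 3 7717/10000
DF(3y) = 7717/10000 ≈ 0.771700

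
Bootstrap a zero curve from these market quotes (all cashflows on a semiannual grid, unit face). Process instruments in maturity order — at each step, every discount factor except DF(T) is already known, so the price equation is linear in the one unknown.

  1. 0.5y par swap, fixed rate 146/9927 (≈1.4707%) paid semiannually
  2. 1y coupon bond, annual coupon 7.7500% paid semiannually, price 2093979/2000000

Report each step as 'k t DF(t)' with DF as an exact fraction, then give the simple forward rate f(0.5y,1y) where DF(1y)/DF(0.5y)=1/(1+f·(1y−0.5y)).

1 1/2 9927/10000
2 1 9709/10000
f(0.5y,1y) = ((9927/10000)/(9709/10000) − 1)/(1/2) = 436/9709 ≈ 4.4907%

step 1 [0.5y] swap r/2=73/9927: DF=(1 − 73/9927·(0))/(1+73/9927) = 9927/10000 ≈ 0.992700
step 2 [1y] bond c/2=31/800: DF=(2093979/2000000 − 31/800·(0.992700))/(1+31/800) = 9709/10000 ≈ 0.970900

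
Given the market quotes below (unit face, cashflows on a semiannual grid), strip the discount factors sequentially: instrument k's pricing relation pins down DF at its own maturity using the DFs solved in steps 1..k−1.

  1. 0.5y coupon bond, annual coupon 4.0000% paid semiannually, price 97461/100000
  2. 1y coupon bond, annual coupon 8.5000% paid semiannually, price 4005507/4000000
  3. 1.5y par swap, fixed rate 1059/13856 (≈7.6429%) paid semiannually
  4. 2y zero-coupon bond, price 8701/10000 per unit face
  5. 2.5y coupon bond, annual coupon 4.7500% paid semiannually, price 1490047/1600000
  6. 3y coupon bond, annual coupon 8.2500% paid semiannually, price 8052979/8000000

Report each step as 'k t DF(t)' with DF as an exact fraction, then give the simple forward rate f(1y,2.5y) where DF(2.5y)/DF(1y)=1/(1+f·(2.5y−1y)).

step 1 [0.5y] bond c/2=1/50: DF=(97461/100000 − 1/50·(0))/(1+1/50) = 1911/2000 ≈ 0.955500
step 2 [1y] bond c/2=17/400: DF=(4005507/4000000 − 17/400·(0.955500))/(1+17/400) = 576/625 ≈ 0.921600
step 3 [1.5y] swap r/2=1059/27712: DF=(1 − 1059/27712·(0.955500+0.921600))/(1+1059/27712) = 8941/10000 ≈ 0.894100
step 4 [2y] zero: DF = P = 8701/10000 ≈ 0.870100
step 5 [2.5y] bond c/2=19/800: DF=(1490047/1600000 − 19/800·(0.955500+0.921600+0.894100+0.870100))/(1+19/800) = 2063/2500 ≈ 0.825200
step 6 [3y] bond c/2=33/800: DF=(8052979/8000000 − 33/800·(0.955500+0.921600+0.894100+0.870100+0.825200))/(1+33/800) = 3949/5000 ≈ 0.789800

1 1/2 1911/2000
2 1 576/625
3 3/2 8941/10000
4 2 8701/10000
5 5/2 2063/2500
6 3 3949/5000
f(1y,2.5y) = ((576/625)/(2063/2500) − 1)/(3/2) = 482/6189 ≈ 7.7880%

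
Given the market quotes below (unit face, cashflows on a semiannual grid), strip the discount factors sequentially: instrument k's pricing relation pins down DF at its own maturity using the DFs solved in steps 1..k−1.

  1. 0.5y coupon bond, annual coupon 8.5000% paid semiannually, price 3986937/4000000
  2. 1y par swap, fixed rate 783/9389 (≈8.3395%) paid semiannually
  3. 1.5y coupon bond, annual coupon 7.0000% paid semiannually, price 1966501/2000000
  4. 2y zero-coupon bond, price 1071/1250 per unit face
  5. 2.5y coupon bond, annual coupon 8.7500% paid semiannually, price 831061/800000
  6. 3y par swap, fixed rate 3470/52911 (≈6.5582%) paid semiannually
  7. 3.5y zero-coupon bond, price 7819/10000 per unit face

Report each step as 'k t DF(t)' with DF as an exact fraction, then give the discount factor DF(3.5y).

step 1 [0.5y] bond c/2=17/400: DF=(3986937/4000000 − 17/400·(0))/(1+17/400) = 9561/10000 ≈ 0.956100
step 2 [1y] swap r/2=783/18778: DF=(1 − 783/18778·(0.956100))/(1+783/18778) = 9217/10000 ≈ 0.921700
step 3 [1.5y] bond c/2=7/200: DF=(1966501/2000000 − 7/200·(0.956100+0.921700))/(1+7/200) = 1773/2000 ≈ 0.886500
step 4 [2y] zero: DF = P = 1071/1250 ≈ 0.856800
step 5 [2.5y] bond c/2=7/160: DF=(831061/800000 − 7/160·(0.956100+0.921700+0.886500+0.856800))/(1+7/160) = 1687/2000 ≈ 0.843500
step 6 [3y] swap r/2=1735/52911: DF=(1 − 1735/52911·(0.956100+0.921700+0.886500+0.856800+0.843500))/(1+1735/52911) = 1653/2000 ≈ 0.826500
step 7 [3.5y] zero: DF = P = 7819/10000 ≈ 0.781900

1 1/2 9561/10000
2 1 9217/10000
3 3/2 1773/2000
4 2 1071/1250
5 5/2 1687/2000
6 3 1653/2000
7 7/2 7819/10000
DF(3.5y) = 7819/10000 ≈ 0.781900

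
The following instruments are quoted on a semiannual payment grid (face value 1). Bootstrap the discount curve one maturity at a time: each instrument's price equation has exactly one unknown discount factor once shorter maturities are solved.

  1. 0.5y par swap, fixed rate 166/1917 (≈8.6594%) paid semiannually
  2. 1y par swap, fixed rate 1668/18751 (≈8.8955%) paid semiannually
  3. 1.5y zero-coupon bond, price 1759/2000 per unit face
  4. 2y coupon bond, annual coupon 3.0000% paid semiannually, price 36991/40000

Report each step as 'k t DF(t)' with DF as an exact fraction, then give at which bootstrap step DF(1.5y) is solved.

1 1/2 1917/2000
2 1 4583/5000
3 3/2 1759/2000
4 2 544/625
DF(1.5y) is solved at step 3

step 1 [0.5y] swap r/2=83/1917: DF=(1 − 83/1917·(0))/(1+83/1917) = 1917/2000 ≈ 0.958500
step 2 [1y] swap r/2=834/18751: DF=(1 − 834/18751·(0.958500))/(1+834/18751) = 4583/5000 ≈ 0.916600
step 3 [1.5y] zero: DF = P = 1759/2000 ≈ 0.879500
step 4 [2y] bond c/2=3/200: DF=(36991/40000 − 3/200·(0.958500+0.916600+0.879500))/(1+3/200) = 544/625 ≈ 0.870400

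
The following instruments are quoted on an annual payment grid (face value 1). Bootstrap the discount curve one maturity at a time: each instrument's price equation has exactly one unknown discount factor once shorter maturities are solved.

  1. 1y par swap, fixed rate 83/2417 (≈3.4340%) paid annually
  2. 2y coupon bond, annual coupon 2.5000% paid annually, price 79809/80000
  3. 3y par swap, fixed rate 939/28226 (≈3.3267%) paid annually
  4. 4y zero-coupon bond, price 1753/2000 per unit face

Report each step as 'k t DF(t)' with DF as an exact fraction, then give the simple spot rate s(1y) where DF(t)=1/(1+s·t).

step 1 [1y] swap r/1=83/2417: DF=(1 − 83/2417·(0))/(1+83/2417) = 2417/2500 ≈ 0.966800
step 2 [2y] bond c/1=1/40: DF=(79809/80000 − 1/40·(0.966800))/(1+1/40) = 9497/10000 ≈ 0.949700
step 3 [3y] swap r/1=939/28226: DF=(1 − 939/28226·(0.966800+0.949700))/(1+939/28226) = 9061/10000 ≈ 0.906100
step 4 [4y] zero: DF = P = 1753/2000 ≈ 0.876500

1 1 2417/2500
2 2 9497/10000
3 3 9061/10000
4 4 1753/2000
s(1y) = (1/(2417/2500) − 1)/(1) = 83/2417 ≈ 3.4340%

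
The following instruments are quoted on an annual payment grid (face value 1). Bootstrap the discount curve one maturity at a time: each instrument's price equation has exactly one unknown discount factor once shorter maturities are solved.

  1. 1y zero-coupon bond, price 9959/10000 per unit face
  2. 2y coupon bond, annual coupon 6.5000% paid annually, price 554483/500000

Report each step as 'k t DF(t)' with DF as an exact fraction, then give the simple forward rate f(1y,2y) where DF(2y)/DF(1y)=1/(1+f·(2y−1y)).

step 1 [1y] zero: DF = P = 9959/10000 ≈ 0.995900
step 2 [2y] bond c/1=13/200: DF=(554483/500000 − 13/200·(0.995900))/(1+13/200) = 1961/2000 ≈ 0.980500

1 1 9959/10000
2 2 1961/2000
f(1y,2y) = ((9959/10000)/(1961/2000) − 1)/(1) = 154/9805 ≈ 1.5706%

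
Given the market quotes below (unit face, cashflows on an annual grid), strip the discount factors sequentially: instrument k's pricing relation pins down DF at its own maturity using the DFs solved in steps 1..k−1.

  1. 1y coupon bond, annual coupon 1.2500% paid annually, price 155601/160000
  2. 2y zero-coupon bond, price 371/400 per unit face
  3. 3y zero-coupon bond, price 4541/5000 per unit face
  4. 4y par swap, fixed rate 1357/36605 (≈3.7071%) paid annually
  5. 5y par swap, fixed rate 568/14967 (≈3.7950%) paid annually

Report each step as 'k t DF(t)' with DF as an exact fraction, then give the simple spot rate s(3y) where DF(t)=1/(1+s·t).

step 1 [1y] bond c/1=1/80: DF=(155601/160000 − 1/80·(0))/(1+1/80) = 1921/2000 ≈ 0.960500
step 2 [2y] zero: DF = P = 371/400 ≈ 0.927500
step 3 [3y] zero: DF = P = 4541/5000 ≈ 0.908200
step 4 [4y] swap r/1=1357/36605: DF=(1 − 1357/36605·(0.960500+0.927500+0.908200))/(1+1357/36605) = 8643/10000 ≈ 0.864300
step 5 [5y] swap r/1=568/14967: DF=(1 − 568/14967·(0.960500+0.927500+0.908200+0.864300))/(1+568/14967) = 1037/1250 ≈ 0.829600

1 1 1921/2000
2 2 371/400
3 3 4541/5000
4 4 8643/10000
5 5 1037/1250
s(3y) = (1/(4541/5000) − 1)/(3) = 153/4541 ≈ 3.3693%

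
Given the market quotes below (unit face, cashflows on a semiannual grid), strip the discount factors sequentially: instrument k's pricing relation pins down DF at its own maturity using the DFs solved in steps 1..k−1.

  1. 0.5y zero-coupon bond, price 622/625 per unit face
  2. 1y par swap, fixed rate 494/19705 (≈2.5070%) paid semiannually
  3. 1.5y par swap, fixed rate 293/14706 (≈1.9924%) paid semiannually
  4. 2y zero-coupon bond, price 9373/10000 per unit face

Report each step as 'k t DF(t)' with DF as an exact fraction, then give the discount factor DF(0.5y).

1 1/2 622/625
2 1 9753/10000
3 3/2 9707/10000
4 2 9373/10000
DF(0.5y) = 622/625 ≈ 0.995200

step 1 [0.5y] zero: DF = P = 622/625 ≈ 0.995200
step 2 [1y] swap r/2=247/19705: DF=(1 − 247/19705·(0.995200))/(1+247/19705) = 9753/10000 ≈ 0.975300
step 3 [1.5y] swap r/2=293/29412: DF=(1 − 293/29412·(0.995200+0.975300))/(1+293/29412) = 9707/10000 ≈ 0.970700
step 4 [2y] zero: DF = P = 9373/10000 ≈ 0.937300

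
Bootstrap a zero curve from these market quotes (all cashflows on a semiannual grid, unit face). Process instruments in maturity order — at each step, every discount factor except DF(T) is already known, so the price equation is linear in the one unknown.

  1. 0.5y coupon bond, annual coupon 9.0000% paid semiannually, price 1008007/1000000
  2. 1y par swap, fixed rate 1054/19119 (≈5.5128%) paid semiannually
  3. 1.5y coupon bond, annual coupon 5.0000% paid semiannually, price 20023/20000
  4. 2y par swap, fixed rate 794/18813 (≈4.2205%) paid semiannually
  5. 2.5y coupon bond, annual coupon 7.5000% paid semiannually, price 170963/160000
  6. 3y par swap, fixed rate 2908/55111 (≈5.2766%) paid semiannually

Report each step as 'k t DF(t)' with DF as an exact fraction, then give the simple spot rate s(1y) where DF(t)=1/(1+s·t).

step 1 [0.5y] bond c/2=9/200: DF=(1008007/1000000 − 9/200·(0))/(1+9/200) = 4823/5000 ≈ 0.964600
step 2 [1y] swap r/2=527/19119: DF=(1 − 527/19119·(0.964600))/(1+527/19119) = 9473/10000 ≈ 0.947300
step 3 [1.5y] bond c/2=1/40: DF=(20023/20000 − 1/40·(0.964600+0.947300))/(1+1/40) = 9301/10000 ≈ 0.930100
step 4 [2y] swap r/2=397/18813: DF=(1 − 397/18813·(0.964600+0.947300+0.930100))/(1+397/18813) = 4603/5000 ≈ 0.920600
step 5 [2.5y] bond c/2=3/80: DF=(170963/160000 − 3/80·(0.964600+0.947300+0.930100+0.920600))/(1+3/80) = 8939/10000 ≈ 0.893900
step 6 [3y] swap r/2=1454/55111: DF=(1 − 1454/55111·(0.964600+0.947300+0.930100+0.920600+0.893900))/(1+1454/55111) = 4273/5000 ≈ 0.854600

1 1/2 4823/5000
2 1 9473/10000
3 3/2 9301/10000
4 2 4603/5000
5 5/2 8939/10000
6 3 4273/5000
s(1y) = (1/(9473/10000) − 1)/(1) = 527/9473 ≈ 5.5632%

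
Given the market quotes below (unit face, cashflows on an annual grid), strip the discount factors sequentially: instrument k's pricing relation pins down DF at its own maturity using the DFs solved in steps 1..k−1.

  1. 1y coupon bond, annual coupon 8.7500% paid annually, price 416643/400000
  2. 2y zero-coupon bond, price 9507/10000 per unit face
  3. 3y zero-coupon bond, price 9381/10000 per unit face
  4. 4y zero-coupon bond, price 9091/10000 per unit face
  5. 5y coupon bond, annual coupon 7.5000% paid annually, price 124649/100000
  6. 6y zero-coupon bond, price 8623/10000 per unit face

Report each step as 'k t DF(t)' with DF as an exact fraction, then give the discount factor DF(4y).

1 1 4789/5000
2 2 9507/10000
3 3 9381/10000
4 4 9091/10000
5 5 359/400
6 6 8623/10000
DF(4y) = 9091/10000 ≈ 0.909100

step 1 [1y] bond c/1=7/80: DF=(416643/400000 − 7/80·(0))/(1+7/80) = 4789/5000 ≈ 0.957800
step 2 [2y] zero: DF = P = 9507/10000 ≈ 0.950700
step 3 [3y] zero: DF = P = 9381/10000 ≈ 0.938100
step 4 [4y] zero: DF = P = 9091/10000 ≈ 0.909100
step 5 [5y] bond c/1=3/40: DF=(124649/100000 − 3/40·(0.957800+0.950700+0.938100+0.909100))/(1+3/40) = 359/400 ≈ 0.897500
step 6 [6y] zero: DF = P = 8623/10000 ≈ 0.862300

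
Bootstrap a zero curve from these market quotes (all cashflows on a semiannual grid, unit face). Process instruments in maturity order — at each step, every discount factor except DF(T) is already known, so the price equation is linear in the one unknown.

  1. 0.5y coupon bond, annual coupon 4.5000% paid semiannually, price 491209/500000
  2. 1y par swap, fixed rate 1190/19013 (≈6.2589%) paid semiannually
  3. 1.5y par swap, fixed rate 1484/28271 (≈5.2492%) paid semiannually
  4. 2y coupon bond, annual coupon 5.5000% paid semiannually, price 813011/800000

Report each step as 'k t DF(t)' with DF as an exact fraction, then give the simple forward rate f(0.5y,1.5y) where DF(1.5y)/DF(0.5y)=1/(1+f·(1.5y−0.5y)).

step 1 [0.5y] bond c/2=9/400: DF=(491209/500000 − 9/400·(0))/(1+9/400) = 1201/1250 ≈ 0.960800
step 2 [1y] swap r/2=595/19013: DF=(1 − 595/19013·(0.960800))/(1+595/19013) = 1881/2000 ≈ 0.940500
step 3 [1.5y] swap r/2=742/28271: DF=(1 − 742/28271·(0.960800+0.940500))/(1+742/28271) = 4629/5000 ≈ 0.925800
step 4 [2y] bond c/2=11/400: DF=(813011/800000 − 11/400·(0.960800+0.940500+0.925800))/(1+11/400) = 4567/5000 ≈ 0.913400

1 1/2 1201/1250
2 1 1881/2000
3 3/2 4629/5000
4 2 4567/5000
f(0.5y,1.5y) = ((1201/1250)/(4629/5000) − 1)/(1) = 175/4629 ≈ 3.7805%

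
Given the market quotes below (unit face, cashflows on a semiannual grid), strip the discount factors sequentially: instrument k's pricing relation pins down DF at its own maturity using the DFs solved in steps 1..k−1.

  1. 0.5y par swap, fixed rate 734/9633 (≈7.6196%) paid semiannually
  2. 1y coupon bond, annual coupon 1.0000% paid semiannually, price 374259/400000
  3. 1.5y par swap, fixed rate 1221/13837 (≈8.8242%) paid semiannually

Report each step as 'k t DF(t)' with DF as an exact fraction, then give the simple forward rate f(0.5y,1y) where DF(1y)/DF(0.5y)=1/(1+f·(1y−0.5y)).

1 1/2 9633/10000
2 1 4631/5000
3 3/2 8779/10000
f(0.5y,1y) = ((9633/10000)/(4631/5000) − 1)/(1/2) = 371/4631 ≈ 8.0112%

step 1 [0.5y] swap r/2=367/9633: DF=(1 − 367/9633·(0))/(1+367/9633) = 9633/10000 ≈ 0.963300
step 2 [1y] bond c/2=1/200: DF=(374259/400000 − 1/200·(0.963300))/(1+1/200) = 4631/5000 ≈ 0.926200
step 3 [1.5y] swap r/2=1221/27674: DF=(1 − 1221/27674·(0.963300+0.926200))/(1+1221/27674) = 8779/10000 ≈ 0.877900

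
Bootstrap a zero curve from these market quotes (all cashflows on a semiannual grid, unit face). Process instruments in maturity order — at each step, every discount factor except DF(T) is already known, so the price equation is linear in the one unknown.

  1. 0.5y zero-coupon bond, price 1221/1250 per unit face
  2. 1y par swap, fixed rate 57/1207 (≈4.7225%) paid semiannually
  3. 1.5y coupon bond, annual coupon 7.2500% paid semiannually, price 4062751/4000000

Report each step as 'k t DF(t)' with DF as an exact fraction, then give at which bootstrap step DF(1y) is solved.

1 1/2 1221/1250
2 1 1193/1250
3 3/2 4563/5000
DF(1y) is solved at step 2

step 1 [0.5y] zero: DF = P = 1221/1250 ≈ 0.976800
step 2 [1y] swap r/2=57/2414: DF=(1 − 57/2414·(0.976800))/(1+57/2414) = 1193/1250 ≈ 0.954400
step 3 [1.5y] bond c/2=29/800: DF=(4062751/4000000 − 29/800·(0.976800+0.954400))/(1+29/800) = 4563/5000 ≈ 0.912600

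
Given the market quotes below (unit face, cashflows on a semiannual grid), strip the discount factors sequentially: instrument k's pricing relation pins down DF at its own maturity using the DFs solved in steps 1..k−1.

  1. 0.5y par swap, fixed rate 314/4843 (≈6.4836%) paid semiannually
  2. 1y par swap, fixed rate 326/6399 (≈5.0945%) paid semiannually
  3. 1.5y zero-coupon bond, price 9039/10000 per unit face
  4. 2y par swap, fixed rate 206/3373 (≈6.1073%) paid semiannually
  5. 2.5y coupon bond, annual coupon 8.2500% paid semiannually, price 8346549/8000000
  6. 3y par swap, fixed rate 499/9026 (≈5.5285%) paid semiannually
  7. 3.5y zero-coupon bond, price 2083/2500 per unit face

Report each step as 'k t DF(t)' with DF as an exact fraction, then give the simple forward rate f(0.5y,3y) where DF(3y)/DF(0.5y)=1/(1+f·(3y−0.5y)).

step 1 [0.5y] swap r/2=157/4843: DF=(1 − 157/4843·(0))/(1+157/4843) = 4843/5000 ≈ 0.968600
step 2 [1y] swap r/2=163/6399: DF=(1 − 163/6399·(0.968600))/(1+163/6399) = 9511/10000 ≈ 0.951100
step 3 [1.5y] zero: DF = P = 9039/10000 ≈ 0.903900
step 4 [2y] swap r/2=103/3373: DF=(1 − 103/3373·(0.968600+0.951100+0.903900))/(1+103/3373) = 8867/10000 ≈ 0.886700
step 5 [2.5y] bond c/2=33/800: DF=(8346549/8000000 − 33/800·(0.968600+0.951100+0.903900+0.886700))/(1+33/800) = 171/200 ≈ 0.855000
step 6 [3y] swap r/2=499/18052: DF=(1 − 499/18052·(0.968600+0.951100+0.903900+0.886700+0.855000))/(1+499/18052) = 8503/10000 ≈ 0.850300
step 7 [3.5y] zero: DF = P = 2083/2500 ≈ 0.833200

1 1/2 4843/5000
2 1 9511/10000
3 3/2 9039/10000
4 2 8867/10000
5 5/2 171/200
6 3 8503/10000
7 7/2 2083/2500
f(0.5y,3y) = ((4843/5000)/(8503/10000) − 1)/(5/2) = 2366/42515 ≈ 5.5651%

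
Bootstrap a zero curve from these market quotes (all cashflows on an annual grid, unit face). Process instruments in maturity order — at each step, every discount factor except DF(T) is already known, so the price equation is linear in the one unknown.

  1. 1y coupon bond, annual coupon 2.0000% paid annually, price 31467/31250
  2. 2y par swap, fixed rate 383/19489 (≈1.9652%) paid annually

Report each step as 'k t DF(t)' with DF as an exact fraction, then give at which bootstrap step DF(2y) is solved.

step 1 [1y] bond c/1=1/50: DF=(31467/31250 − 1/50·(0))/(1+1/50) = 617/625 ≈ 0.987200
step 2 [2y] swap r/1=383/19489: DF=(1 − 383/19489·(0.987200))/(1+383/19489) = 9617/10000 ≈ 0.961700

1 1 617/625
2 2 9617/10000
DF(2y) is solved at step 2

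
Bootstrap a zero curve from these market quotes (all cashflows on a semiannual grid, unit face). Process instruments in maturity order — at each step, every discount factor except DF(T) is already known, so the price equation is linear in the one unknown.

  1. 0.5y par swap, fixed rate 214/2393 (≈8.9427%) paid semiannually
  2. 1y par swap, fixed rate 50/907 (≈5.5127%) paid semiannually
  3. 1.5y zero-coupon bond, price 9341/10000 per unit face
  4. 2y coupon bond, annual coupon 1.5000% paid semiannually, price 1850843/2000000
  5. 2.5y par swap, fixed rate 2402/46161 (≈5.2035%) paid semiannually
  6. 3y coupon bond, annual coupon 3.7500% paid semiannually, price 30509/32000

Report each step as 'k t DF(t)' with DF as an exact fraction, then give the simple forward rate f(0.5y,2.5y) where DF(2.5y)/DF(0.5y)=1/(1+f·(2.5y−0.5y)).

1 1/2 2393/2500
2 1 379/400
3 3/2 9341/10000
4 2 4487/5000
5 5/2 8799/10000
6 3 8509/10000
f(0.5y,2.5y) = ((2393/2500)/(8799/10000) − 1)/(2) = 773/17598 ≈ 4.3925%

step 1 [0.5y] swap r/2=107/2393: DF=(1 − 107/2393·(0))/(1+107/2393) = 2393/2500 ≈ 0.957200
step 2 [1y] swap r/2=25/907: DF=(1 − 25/907·(0.957200))/(1+25/907) = 379/400 ≈ 0.947500
step 3 [1.5y] zero: DF = P = 9341/10000 ≈ 0.934100
step 4 [2y] bond c/2=3/400: DF=(1850843/2000000 − 3/400·(0.957200+0.947500+0.934100))/(1+3/400) = 4487/5000 ≈ 0.897400
step 5 [2.5y] swap r/2=1201/46161: DF=(1 − 1201/46161·(0.957200+0.947500+0.934100+0.897400))/(1+1201/46161) = 8799/10000 ≈ 0.879900
step 6 [3y] bond c/2=3/160: DF=(30509/32000 − 3/160·(0.957200+0.947500+0.934100+0.897400+0.879900))/(1+3/160) = 8509/10000 ≈ 0.850900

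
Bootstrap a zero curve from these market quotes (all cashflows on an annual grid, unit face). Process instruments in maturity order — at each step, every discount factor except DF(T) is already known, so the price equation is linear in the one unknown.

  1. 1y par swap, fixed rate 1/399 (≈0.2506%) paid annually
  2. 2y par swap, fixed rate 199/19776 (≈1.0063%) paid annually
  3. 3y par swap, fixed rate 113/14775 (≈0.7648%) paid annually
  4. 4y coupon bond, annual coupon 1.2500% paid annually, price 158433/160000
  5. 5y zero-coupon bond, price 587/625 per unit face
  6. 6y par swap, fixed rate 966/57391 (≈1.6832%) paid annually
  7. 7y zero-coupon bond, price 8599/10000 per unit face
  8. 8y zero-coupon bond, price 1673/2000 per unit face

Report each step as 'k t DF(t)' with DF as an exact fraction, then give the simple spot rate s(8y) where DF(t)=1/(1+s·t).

step 1 [1y] swap r/1=1/399: DF=(1 − 1/399·(0))/(1+1/399) = 399/400 ≈ 0.997500
step 2 [2y] swap r/1=199/19776: DF=(1 − 199/19776·(0.997500))/(1+199/19776) = 9801/10000 ≈ 0.980100
step 3 [3y] swap r/1=113/14775: DF=(1 − 113/14775·(0.997500+0.980100))/(1+113/14775) = 4887/5000 ≈ 0.977400
step 4 [4y] bond c/1=1/80: DF=(158433/160000 − 1/80·(0.997500+0.980100+0.977400))/(1+1/80) = 1883/2000 ≈ 0.941500
step 5 [5y] zero: DF = P = 587/625 ≈ 0.939200
step 6 [6y] swap r/1=966/57391: DF=(1 − 966/57391·(0.997500+0.980100+0.977400+0.941500+0.939200))/(1+966/57391) = 4517/5000 ≈ 0.903400
step 7 [7y] zero: DF = P = 8599/10000 ≈ 0.859900
step 8 [8y] zero: DF = P = 1673/2000 ≈ 0.836500

1 1 399/400
2 2 9801/10000
3 3 4887/5000
4 4 1883/2000
5 5 587/625
6 6 4517/5000
7 7 8599/10000
8 8 1673/2000
s(8y) = (1/(1673/2000) − 1)/(8) = 327/13384 ≈ 2.4432%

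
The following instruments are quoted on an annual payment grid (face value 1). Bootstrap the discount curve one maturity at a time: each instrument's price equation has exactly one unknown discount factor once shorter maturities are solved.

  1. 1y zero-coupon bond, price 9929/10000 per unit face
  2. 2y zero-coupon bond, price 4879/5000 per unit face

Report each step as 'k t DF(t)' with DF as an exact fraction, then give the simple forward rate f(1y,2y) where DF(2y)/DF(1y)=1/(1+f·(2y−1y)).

step 1 [1y] zero: DF = P = 9929/10000 ≈ 0.992900
step 2 [2y] zero: DF = P = 4879/5000 ≈ 0.975800

1 1 9929/10000
2 2 4879/5000
f(1y,2y) = ((9929/10000)/(4879/5000) − 1)/(1) = 171/9758 ≈ 1.7524%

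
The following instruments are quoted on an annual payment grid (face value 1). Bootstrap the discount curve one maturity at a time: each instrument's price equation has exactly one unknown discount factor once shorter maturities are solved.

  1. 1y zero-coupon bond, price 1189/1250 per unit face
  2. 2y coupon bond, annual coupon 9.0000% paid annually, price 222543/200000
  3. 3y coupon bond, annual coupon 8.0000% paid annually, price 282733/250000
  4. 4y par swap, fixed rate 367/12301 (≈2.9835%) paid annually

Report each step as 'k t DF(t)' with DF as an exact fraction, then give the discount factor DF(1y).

step 1 [1y] zero: DF = P = 1189/1250 ≈ 0.951200
step 2 [2y] bond c/1=9/100: DF=(222543/200000 − 9/100·(0.951200))/(1+9/100) = 9423/10000 ≈ 0.942300
step 3 [3y] bond c/1=2/25: DF=(282733/250000 − 2/25·(0.951200+0.942300))/(1+2/25) = 9069/10000 ≈ 0.906900
step 4 [4y] swap r/1=367/12301: DF=(1 − 367/12301·(0.951200+0.942300+0.906900))/(1+367/12301) = 8899/10000 ≈ 0.889900

1 1 1189/1250
2 2 9423/10000
3 3 9069/10000
4 4 8899/10000
DF(1y) = 1189/1250 ≈ 0.951200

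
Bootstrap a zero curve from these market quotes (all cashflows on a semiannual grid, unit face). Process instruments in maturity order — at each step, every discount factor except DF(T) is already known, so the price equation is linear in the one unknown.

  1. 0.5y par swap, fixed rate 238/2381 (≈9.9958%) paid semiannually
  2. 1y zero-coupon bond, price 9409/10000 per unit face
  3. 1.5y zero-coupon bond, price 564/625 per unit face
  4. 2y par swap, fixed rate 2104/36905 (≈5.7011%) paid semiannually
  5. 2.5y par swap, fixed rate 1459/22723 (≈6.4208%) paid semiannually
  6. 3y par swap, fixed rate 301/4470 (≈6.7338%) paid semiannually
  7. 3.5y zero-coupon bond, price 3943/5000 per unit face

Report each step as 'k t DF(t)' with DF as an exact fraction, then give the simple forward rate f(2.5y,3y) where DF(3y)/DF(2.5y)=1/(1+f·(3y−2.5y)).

1 1/2 2381/2500
2 1 9409/10000
3 3/2 564/625
4 2 2237/2500
5 5/2 8541/10000
6 3 4097/5000
7 7/2 3943/5000
f(2.5y,3y) = ((8541/10000)/(4097/5000) − 1)/(1/2) = 347/4097 ≈ 8.4696%

step 1 [0.5y] swap r/2=119/2381: DF=(1 − 119/2381·(0))/(1+119/2381) = 2381/2500 ≈ 0.952400
step 2 [1y] zero: DF = P = 9409/10000 ≈ 0.940900
step 3 [1.5y] zero: DF = P = 564/625 ≈ 0.902400
step 4 [2y] swap r/2=1052/36905: DF=(1 − 1052/36905·(0.952400+0.940900+0.902400))/(1+1052/36905) = 2237/2500 ≈ 0.894800
step 5 [2.5y] swap r/2=1459/45446: DF=(1 − 1459/45446·(0.952400+0.940900+0.902400+0.894800))/(1+1459/45446) = 8541/10000 ≈ 0.854100
step 6 [3y] swap r/2=301/8940: DF=(1 − 301/8940·(0.952400+0.940900+0.902400+0.894800+0.854100))/(1+301/8940) = 4097/5000 ≈ 0.819400
step 7 [3.5y] zero: DF = P = 3943/5000 ≈ 0.788600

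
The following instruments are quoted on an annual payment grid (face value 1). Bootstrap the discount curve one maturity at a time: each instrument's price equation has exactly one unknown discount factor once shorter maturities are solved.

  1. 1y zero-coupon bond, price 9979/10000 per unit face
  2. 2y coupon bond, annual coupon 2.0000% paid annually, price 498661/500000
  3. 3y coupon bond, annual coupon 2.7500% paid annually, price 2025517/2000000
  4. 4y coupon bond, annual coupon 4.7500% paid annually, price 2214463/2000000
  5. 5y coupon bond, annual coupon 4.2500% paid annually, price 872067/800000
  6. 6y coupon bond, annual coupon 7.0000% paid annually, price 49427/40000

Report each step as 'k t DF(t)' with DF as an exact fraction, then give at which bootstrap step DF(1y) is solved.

step 1 [1y] zero: DF = P = 9979/10000 ≈ 0.997900
step 2 [2y] bond c/1=1/50: DF=(498661/500000 − 1/50·(0.997900))/(1+1/50) = 4791/5000 ≈ 0.958200
step 3 [3y] bond c/1=11/400: DF=(2025517/2000000 − 11/400·(0.997900+0.958200))/(1+11/400) = 9333/10000 ≈ 0.933300
step 4 [4y] bond c/1=19/400: DF=(2214463/2000000 − 19/400·(0.997900+0.958200+0.933300))/(1+19/400) = 463/500 ≈ 0.926000
step 5 [5y] bond c/1=17/400: DF=(872067/800000 − 17/400·(0.997900+0.958200+0.933300+0.926000))/(1+17/400) = 8901/10000 ≈ 0.890100
step 6 [6y] bond c/1=7/100: DF=(49427/40000 − 7/100·(0.997900+0.958200+0.933300+0.926000+0.890100))/(1+7/100) = 847/1000 ≈ 0.847000

1 1 9979/10000
2 2 4791/5000
3 3 9333/10000
4 4 463/500
5 5 8901/10000
6 6 847/1000
DF(1y) is solved at step 1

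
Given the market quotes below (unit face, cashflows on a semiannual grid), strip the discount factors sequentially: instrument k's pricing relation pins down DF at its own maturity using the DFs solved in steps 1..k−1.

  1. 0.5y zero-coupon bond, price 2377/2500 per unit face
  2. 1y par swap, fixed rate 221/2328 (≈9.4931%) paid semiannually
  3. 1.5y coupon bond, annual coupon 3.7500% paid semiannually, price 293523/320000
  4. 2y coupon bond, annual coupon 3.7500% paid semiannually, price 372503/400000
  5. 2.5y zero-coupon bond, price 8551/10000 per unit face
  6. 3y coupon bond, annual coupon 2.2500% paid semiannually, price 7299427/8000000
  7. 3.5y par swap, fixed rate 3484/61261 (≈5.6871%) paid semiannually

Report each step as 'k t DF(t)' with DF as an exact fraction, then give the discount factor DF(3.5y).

1 1/2 2377/2500
2 1 2279/2500
3 3/2 8661/10000
4 2 8639/10000
5 5/2 8551/10000
6 3 533/625
7 7/2 4129/5000
DF(3.5y) = 4129/5000 ≈ 0.825800

step 1 [0.5y] zero: DF = P = 2377/2500 ≈ 0.950800
step 2 [1y] swap r/2=221/4656: DF=(1 − 221/4656·(0.950800))/(1+221/4656) = 2279/2500 ≈ 0.911600
step 3 [1.5y] bond c/2=3/160: DF=(293523/320000 − 3/160·(0.950800+0.911600))/(1+3/160) = 8661/10000 ≈ 0.866100
step 4 [2y] bond c/2=3/160: DF=(372503/400000 − 3/160·(0.950800+0.911600+0.866100))/(1+3/160) = 8639/10000 ≈ 0.863900
step 5 [2.5y] zero: DF = P = 8551/10000 ≈ 0.855100
step 6 [3y] bond c/2=9/800: DF=(7299427/8000000 − 9/800·(0.950800+0.911600+0.866100+0.863900+0.855100))/(1+9/800) = 533/625 ≈ 0.852800
step 7 [3.5y] swap r/2=1742/61261: DF=(1 − 1742/61261·(0.950800+0.911600+0.866100+0.863900+0.855100+0.852800))/(1+1742/61261) = 4129/5000 ≈ 0.825800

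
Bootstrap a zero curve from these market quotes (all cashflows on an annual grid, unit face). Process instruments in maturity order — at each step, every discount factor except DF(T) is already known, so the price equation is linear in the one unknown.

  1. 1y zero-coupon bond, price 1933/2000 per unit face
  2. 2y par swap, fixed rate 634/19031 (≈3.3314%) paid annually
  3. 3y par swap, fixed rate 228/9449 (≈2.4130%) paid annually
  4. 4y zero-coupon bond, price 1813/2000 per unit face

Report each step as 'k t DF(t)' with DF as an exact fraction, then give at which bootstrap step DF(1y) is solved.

1 1 1933/2000
2 2 4683/5000
3 3 2329/2500
4 4 1813/2000
DF(1y) is solved at step 1

step 1 [1y] zero: DF = P = 1933/2000 ≈ 0.966500
step 2 [2y] swap r/1=634/19031: DF=(1 − 634/19031·(0.966500))/(1+634/19031) = 4683/5000 ≈ 0.936600
step 3 [3y] swap r/1=228/9449: DF=(1 − 228/9449·(0.966500+0.936600))/(1+228/9449) = 2329/2500 ≈ 0.931600
step 4 [4y] zero: DF = P = 1813/2000 ≈ 0.906500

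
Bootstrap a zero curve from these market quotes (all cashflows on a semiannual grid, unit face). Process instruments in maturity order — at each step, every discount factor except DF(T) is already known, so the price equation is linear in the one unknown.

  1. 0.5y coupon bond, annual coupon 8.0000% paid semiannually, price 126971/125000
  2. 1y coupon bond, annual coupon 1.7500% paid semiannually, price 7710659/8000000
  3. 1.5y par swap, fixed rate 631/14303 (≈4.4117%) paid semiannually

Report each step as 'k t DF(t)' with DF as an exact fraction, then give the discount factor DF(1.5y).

1 1/2 9767/10000
2 1 947/1000
3 3/2 9369/10000
DF(1.5y) = 9369/10000 ≈ 0.936900

step 1 [0.5y] bond c/2=1/25: DF=(126971/125000 − 1/25·(0))/(1+1/25) = 9767/10000 ≈ 0.976700
step 2 [1y] bond c/2=7/800: DF=(7710659/8000000 − 7/800·(0.976700))/(1+7/800) = 947/1000 ≈ 0.947000
step 3 [1.5y] swap r/2=631/28606: DF=(1 − 631/28606·(0.976700+0.947000))/(1+631/28606) = 9369/10000 ≈ 0.936900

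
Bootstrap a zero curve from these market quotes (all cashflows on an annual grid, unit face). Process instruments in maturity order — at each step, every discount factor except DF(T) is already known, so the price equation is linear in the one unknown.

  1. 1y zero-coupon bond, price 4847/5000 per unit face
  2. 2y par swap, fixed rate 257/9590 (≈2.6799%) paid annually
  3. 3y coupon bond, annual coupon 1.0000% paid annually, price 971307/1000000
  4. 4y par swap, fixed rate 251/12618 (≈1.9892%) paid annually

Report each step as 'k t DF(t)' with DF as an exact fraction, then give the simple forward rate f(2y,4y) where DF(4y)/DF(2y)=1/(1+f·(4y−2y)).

step 1 [1y] zero: DF = P = 4847/5000 ≈ 0.969400
step 2 [2y] swap r/1=257/9590: DF=(1 − 257/9590·(0.969400))/(1+257/9590) = 4743/5000 ≈ 0.948600
step 3 [3y] bond c/1=1/100: DF=(971307/1000000 − 1/100·(0.969400+0.948600))/(1+1/100) = 9427/10000 ≈ 0.942700
step 4 [4y] swap r/1=251/12618: DF=(1 − 251/12618·(0.969400+0.948600+0.942700))/(1+251/12618) = 9247/10000 ≈ 0.924700

1 1 4847/5000
2 2 4743/5000
3 3 9427/10000
4 4 9247/10000
f(2y,4y) = ((4743/5000)/(9247/10000) − 1)/(2) = 239/18494 ≈ 1.2923%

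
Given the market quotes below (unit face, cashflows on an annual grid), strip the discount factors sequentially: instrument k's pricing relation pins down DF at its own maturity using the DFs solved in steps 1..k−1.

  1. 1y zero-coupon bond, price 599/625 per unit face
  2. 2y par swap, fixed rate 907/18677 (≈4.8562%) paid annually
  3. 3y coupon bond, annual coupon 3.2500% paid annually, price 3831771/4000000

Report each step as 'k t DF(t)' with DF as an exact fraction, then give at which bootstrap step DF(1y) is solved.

1 1 599/625
2 2 9093/10000
3 3 869/1000
DF(1y) is solved at step 1

step 1 [1y] zero: DF = P = 599/625 ≈ 0.958400
step 2 [2y] swap r/1=907/18677: DF=(1 − 907/18677·(0.958400))/(1+907/18677) = 9093/10000 ≈ 0.909300
step 3 [3y] bond c/1=13/400: DF=(3831771/4000000 − 13/400·(0.958400+0.909300))/(1+13/400) = 869/1000 ≈ 0.869000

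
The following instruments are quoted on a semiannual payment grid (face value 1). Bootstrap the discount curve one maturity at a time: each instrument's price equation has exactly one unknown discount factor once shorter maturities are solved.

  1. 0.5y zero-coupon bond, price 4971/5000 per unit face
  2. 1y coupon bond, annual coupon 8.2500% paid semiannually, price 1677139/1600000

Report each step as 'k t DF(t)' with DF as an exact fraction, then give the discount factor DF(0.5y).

step 1 [0.5y] zero: DF = P = 4971/5000 ≈ 0.994200
step 2 [1y] bond c/2=33/800: DF=(1677139/1600000 − 33/800·(0.994200))/(1+33/800) = 9673/10000 ≈ 0.967300

1 1/2 4971/5000
2 1 9673/10000
DF(0.5y) = 4971/5000 ≈ 0.994200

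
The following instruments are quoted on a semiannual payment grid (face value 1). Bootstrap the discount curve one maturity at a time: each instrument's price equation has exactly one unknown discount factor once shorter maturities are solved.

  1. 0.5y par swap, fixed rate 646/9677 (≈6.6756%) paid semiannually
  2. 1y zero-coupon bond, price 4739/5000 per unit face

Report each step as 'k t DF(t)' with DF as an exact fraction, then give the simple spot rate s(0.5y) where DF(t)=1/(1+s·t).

1 1/2 9677/10000
2 1 4739/5000
s(0.5y) = (1/(9677/10000) − 1)/(1/2) = 646/9677 ≈ 6.6756%

step 1 [0.5y] swap r/2=323/9677: DF=(1 − 323/9677·(0))/(1+323/9677) = 9677/10000 ≈ 0.967700
step 2 [1y] zero: DF = P = 4739/5000 ≈ 0.947800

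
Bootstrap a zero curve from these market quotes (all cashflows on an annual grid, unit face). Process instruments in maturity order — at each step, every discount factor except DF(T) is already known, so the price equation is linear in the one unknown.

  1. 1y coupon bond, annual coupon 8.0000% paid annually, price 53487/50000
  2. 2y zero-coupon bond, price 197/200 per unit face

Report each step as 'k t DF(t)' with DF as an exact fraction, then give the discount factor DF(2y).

1 1 1981/2000
2 2 197/200
DF(2y) = 197/200 ≈ 0.985000

step 1 [1y] bond c/1=2/25: DF=(53487/50000 − 2/25·(0))/(1+2/25) = 1981/2000 ≈ 0.990500
step 2 [2y] zero: DF = P = 197/200 ≈ 0.985000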